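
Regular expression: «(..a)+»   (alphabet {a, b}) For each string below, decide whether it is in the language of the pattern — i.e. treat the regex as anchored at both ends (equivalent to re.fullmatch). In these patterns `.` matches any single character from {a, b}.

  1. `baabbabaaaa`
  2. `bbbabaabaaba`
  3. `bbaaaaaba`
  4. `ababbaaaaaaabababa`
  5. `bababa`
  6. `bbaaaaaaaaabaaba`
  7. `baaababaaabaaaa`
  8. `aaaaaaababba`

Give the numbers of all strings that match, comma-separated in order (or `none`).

3, 7, 8

1 → no match
2 → no match
3 → match
4 → no match
5 → no match
6 → no match
7 → match
8 → match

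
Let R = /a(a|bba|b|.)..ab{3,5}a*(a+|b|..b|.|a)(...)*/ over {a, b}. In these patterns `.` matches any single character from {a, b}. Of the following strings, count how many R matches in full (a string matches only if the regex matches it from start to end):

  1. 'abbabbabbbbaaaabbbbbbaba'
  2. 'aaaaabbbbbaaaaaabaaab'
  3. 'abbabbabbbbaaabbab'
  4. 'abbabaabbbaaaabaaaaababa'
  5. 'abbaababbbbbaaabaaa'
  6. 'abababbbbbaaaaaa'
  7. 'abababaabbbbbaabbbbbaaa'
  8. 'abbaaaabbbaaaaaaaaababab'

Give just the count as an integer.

7

1 → match
2 → match
3 → match
4 → match
5 → match
6 → match
7 → no match
8 → match
Total matched: 7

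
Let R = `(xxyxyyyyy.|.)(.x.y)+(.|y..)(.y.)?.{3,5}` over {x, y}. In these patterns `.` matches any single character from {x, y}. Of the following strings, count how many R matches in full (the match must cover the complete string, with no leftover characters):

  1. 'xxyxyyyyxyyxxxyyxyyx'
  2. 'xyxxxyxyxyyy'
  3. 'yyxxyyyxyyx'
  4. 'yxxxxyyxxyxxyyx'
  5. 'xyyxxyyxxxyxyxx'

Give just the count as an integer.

1 → no match
2 → no match
3 → match
4 → no match
5 → no match
Total matched: 1

1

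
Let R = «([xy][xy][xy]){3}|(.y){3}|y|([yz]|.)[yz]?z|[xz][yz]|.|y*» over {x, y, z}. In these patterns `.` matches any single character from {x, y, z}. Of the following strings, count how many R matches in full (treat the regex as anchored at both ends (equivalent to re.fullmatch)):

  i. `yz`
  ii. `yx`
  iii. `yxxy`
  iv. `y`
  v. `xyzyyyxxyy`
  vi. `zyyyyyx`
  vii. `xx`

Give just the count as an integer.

i → match
ii → no match
iii → no match
iv → match
v → no match
vi → no match
vii → no match
Total matched: 2

2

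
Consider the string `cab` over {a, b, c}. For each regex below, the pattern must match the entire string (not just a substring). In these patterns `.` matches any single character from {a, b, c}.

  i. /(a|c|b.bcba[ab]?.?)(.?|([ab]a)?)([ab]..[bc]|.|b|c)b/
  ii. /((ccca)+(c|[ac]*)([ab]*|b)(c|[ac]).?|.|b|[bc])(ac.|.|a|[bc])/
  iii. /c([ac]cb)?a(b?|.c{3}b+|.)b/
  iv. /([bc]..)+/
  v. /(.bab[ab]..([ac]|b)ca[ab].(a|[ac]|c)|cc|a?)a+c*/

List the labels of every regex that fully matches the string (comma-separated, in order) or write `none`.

i, iii, iv

i → match
ii → no match
iii → match
iv → match
v → no match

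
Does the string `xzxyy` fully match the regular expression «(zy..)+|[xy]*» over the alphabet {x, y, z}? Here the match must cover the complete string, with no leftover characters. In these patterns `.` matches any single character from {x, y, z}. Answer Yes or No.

No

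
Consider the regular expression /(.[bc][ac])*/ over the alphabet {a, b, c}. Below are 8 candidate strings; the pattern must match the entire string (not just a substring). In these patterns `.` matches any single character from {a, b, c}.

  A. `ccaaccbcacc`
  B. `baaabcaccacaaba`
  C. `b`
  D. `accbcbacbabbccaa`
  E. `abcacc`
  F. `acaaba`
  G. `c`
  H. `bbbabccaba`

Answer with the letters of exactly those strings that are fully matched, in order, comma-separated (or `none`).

E, F

A. `ccaaccbcacc` → no match
B → no match
C. `b` → no match
D → no match
E. `abcacc` → match
F. `acaaba` → match
G. `c` → no match
H. `bbbabccaba` → no match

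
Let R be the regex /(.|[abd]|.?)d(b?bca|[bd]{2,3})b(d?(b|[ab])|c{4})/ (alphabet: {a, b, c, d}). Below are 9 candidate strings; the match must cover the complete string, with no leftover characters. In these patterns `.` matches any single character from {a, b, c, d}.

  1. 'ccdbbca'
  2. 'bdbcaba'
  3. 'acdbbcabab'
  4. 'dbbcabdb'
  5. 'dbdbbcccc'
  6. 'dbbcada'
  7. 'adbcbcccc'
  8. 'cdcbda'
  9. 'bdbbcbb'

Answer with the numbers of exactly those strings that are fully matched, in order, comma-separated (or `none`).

2, 4, 5

1 → no match
2 → match
3 → no match
4 → match
5 → match
6 → no match
7 → no match
8 → no match
9 → no match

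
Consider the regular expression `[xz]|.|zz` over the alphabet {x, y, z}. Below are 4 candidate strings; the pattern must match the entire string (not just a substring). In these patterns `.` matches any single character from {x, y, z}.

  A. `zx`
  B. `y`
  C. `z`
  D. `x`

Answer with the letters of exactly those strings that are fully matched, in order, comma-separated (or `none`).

B, C, D

A. `zx` → no match
B. `y` → match
C. `z` → match
D. `x` → match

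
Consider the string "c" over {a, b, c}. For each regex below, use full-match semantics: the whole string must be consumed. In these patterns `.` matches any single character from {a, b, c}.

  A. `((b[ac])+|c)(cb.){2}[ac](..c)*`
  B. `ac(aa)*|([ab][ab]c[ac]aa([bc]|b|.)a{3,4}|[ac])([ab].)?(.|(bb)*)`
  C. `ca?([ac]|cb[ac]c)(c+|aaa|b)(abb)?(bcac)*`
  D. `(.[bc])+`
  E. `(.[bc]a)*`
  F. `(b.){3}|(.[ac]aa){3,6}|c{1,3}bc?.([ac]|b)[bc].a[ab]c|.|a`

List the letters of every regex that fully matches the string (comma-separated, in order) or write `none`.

A → no match
B → match
C → no match
D → no match
E → no match
F → match

B, F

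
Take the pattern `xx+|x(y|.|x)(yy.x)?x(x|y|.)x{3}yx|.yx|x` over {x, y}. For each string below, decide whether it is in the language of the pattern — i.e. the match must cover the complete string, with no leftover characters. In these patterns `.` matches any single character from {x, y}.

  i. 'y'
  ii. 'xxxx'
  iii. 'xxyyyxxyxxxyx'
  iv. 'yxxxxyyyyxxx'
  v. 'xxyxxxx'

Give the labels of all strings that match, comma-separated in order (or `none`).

ii, iii

i → no match
ii → match
iii → match
iv → no match
v → no match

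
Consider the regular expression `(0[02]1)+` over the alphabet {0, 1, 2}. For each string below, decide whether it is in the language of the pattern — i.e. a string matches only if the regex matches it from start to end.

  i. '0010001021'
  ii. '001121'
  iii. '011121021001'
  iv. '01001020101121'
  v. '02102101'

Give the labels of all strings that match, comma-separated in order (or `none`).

none

i → no match
ii → no match
iii → no match
iv → no match
v → no match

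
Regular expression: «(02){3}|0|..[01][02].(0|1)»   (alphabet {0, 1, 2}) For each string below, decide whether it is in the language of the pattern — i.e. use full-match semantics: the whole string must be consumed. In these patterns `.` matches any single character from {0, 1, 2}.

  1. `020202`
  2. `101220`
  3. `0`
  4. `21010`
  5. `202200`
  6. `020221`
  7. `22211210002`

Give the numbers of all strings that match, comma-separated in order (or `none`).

1, 2, 3, 6

1 → match
2 → match
3 → match
4 → no match
5 → no match
6 → match
7 → no match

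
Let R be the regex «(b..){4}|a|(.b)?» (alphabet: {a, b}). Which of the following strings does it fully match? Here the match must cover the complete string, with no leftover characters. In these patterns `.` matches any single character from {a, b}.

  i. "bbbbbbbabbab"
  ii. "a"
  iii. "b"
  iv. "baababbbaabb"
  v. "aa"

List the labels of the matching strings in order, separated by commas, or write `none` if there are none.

i → match
ii → match
iii → no match
iv → no match
v → no match

i, ii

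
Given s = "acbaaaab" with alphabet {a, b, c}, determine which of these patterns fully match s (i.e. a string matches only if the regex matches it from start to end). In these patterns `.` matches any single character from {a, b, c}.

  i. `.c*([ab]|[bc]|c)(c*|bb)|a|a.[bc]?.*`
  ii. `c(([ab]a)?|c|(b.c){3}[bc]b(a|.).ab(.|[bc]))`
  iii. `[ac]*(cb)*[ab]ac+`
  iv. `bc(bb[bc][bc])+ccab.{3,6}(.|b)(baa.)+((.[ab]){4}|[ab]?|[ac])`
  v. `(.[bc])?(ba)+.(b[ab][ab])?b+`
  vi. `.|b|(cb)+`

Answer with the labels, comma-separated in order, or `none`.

i → match
ii → no match — must start with "c"
iii → no match — must end with "c"
iv → no match — must start with "bcbb"
v → no match
vi → no match

i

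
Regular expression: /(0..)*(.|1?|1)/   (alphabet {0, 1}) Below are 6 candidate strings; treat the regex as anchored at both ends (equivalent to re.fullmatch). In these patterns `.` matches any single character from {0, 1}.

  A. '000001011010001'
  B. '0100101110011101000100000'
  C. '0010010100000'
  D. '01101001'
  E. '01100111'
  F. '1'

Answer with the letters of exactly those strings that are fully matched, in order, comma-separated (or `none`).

A → match
B → no match
C → match
D → no match
E → no match
F → match

A, C, F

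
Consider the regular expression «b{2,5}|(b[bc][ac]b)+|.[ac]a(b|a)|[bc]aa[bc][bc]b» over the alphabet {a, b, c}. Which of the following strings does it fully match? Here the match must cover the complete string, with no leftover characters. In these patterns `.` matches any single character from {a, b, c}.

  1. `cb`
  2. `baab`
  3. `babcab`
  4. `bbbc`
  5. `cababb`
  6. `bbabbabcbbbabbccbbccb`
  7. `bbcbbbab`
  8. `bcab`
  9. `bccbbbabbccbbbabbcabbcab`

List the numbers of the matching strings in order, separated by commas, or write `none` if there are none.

1 → no match
2 → match
3 → no match
4 → no match
5 → no match
6 → no match
7 → match
8 → match
9 → match

2, 7, 8, 9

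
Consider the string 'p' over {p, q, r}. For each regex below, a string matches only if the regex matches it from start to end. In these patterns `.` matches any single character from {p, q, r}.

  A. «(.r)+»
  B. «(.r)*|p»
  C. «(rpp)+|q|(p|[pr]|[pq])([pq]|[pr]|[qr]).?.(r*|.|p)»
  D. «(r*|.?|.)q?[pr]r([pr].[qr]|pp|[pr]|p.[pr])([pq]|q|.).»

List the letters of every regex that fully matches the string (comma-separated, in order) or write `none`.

B

A → no match — must end with 'r'
B → match
C → no match
D → no match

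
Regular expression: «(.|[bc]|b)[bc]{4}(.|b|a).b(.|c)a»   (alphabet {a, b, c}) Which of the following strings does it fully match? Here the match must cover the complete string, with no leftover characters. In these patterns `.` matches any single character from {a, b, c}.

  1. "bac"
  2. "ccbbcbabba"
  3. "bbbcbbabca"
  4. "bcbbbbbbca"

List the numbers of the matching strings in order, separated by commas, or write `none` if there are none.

1 → no match — must end with "a"
2 → match
3 → match
4 → match

2, 3, 4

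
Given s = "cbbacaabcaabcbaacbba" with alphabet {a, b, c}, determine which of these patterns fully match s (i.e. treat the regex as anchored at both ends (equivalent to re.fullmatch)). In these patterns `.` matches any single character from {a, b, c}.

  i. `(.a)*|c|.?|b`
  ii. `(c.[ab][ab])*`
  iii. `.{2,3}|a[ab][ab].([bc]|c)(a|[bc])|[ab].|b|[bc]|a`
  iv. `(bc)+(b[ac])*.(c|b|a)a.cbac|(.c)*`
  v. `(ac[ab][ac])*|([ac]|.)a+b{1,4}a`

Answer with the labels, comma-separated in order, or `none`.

ii

i → no match
ii → match
iii → no match
iv → no match
v → no match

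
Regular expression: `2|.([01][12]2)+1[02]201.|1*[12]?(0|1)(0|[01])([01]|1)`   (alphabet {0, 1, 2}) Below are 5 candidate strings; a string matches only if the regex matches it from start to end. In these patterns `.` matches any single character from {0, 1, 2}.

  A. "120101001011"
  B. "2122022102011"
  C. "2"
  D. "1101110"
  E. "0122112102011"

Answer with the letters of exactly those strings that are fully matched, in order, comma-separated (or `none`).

A. "120101001011" → no match
B → match
C. "2" → match
D. "1101110" → no match
E → match

B, C, E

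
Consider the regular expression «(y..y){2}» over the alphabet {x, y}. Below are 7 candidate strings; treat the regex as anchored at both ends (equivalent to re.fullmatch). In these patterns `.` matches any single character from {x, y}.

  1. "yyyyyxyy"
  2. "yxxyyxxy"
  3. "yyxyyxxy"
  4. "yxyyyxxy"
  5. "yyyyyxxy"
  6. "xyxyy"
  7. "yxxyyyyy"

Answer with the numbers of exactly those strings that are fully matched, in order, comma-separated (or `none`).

1, 2, 3, 4, 5, 7

1. "yyyyyxyy" → match
2. "yxxyyxxy" → match
3. "yyxyyxxy" → match
4. "yxyyyxxy" → match
5. "yyyyyxxy" → match
6. "xyxyy" → no match — must start with "y"
7. "yxxyyyyy" → match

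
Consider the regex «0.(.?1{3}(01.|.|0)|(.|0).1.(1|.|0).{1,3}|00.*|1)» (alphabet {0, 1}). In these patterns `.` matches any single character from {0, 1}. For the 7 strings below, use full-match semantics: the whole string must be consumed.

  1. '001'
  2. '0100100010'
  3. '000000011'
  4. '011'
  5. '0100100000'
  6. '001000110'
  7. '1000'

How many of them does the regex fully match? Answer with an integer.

5

1 → match
2 → match
3 → match
4 → match
5 → match
6 → no match
7 → no match — must start with '0'
Total matched: 5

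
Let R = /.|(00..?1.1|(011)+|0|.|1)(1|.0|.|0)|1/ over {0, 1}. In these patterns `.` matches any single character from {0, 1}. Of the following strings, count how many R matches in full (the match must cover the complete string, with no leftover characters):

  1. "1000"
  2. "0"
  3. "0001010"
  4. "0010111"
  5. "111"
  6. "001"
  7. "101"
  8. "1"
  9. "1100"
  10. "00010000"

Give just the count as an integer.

1. "1000" → no match
2. "0" → match
3. "0001010" → match
4. "0010111" → no match
5. "111" → no match
6. "001" → no match
7. "101" → no match
8. "1" → match
9. "1100" → no match
10. "00010000" → no match
Total matched: 3

3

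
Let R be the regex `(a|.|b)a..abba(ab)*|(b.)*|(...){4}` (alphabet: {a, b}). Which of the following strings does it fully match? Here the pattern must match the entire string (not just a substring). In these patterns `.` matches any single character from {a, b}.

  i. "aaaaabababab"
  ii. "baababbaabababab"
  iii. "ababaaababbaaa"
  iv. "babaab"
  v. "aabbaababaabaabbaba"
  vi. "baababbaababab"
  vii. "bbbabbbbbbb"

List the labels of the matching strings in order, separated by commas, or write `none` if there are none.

i, ii, vi

i. "aaaaabababab" → match
ii → match
iii → no match
iv. "babaab" → no match
v → no match
vi → match
vii. "bbbabbbbbbb" → no match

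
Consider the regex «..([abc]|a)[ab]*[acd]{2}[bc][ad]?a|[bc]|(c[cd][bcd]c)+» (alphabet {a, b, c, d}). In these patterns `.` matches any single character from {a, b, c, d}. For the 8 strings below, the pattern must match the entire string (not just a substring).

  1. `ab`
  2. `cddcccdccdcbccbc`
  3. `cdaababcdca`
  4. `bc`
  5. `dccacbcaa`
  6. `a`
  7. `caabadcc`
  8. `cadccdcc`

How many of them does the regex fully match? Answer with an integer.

1. `ab` → no match
2 → no match
3. `cdaababcdca` → match
4. `bc` → no match
5. `dccacbcaa` → no match
6. `a` → no match
7. `caabadcc` → no match
8. `cadccdcc` → no match
Total matched: 1

1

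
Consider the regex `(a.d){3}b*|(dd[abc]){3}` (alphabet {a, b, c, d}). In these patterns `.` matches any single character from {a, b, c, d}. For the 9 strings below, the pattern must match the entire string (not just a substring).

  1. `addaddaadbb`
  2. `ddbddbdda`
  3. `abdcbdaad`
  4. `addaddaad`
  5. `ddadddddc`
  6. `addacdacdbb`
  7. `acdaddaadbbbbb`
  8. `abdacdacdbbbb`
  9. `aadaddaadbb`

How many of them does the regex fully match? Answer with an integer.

7

1. `addaddaadbb` → match
2. `ddbddbdda` → match
3. `abdcbdaad` → no match
4. `addaddaad` → match
5. `ddadddddc` → no match
6. `addacdacdbb` → match
7 → match
8 → match
9. `aadaddaadbb` → match
Total matched: 7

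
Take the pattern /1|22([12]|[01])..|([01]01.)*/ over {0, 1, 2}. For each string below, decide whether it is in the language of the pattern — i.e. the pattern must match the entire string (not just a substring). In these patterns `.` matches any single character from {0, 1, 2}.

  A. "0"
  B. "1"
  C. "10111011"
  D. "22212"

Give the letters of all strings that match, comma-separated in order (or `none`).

B, C, D

A → no match
B → match
C → match
D → match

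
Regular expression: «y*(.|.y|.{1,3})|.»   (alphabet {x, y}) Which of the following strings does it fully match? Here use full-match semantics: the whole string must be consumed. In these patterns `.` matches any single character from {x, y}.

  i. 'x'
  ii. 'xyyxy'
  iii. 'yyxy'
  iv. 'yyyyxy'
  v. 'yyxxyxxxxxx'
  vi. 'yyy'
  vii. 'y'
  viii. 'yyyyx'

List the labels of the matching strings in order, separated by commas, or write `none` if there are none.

i, iii, iv, vi, vii, viii

i → match
ii → no match
iii → match
iv → match
v → no match
vi → match
vii → match
viii → match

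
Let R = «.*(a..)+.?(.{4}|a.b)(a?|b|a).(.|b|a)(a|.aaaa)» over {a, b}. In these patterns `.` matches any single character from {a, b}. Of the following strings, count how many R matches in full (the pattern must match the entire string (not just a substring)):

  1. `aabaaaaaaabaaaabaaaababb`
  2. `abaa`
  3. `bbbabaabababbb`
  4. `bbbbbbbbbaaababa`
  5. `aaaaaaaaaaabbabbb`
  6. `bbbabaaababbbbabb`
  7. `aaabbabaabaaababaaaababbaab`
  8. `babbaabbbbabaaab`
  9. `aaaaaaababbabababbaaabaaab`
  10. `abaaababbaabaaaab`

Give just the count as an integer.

1 → no match
2. `abaa` → no match
3 → no match
4 → no match
5 → no match
6 → no match
7 → no match
8 → no match
9 → no match
10 → no match
Total matched: 0

0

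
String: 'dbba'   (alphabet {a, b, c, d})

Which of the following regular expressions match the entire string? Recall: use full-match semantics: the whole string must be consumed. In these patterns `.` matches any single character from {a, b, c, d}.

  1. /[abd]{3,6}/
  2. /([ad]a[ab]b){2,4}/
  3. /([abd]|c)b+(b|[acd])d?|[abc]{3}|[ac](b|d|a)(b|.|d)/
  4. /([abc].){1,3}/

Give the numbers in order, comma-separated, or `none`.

1 → match
2 → no match — must end with 'b'
3 → match
4 → no match

1, 3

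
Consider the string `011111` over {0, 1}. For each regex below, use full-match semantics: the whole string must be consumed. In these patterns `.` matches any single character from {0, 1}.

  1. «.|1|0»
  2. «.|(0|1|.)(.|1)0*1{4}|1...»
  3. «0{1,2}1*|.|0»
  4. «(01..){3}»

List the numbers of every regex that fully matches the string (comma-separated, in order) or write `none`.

2, 3

1 → no match
2 → match
3 → match
4 → no match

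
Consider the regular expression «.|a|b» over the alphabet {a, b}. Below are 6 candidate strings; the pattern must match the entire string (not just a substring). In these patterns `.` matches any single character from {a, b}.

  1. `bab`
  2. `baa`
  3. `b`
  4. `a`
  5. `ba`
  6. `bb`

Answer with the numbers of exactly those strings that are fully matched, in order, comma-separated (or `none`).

1. `bab` → no match
2. `baa` → no match
3. `b` → match
4. `a` → match
5. `ba` → no match
6. `bb` → no match

3, 4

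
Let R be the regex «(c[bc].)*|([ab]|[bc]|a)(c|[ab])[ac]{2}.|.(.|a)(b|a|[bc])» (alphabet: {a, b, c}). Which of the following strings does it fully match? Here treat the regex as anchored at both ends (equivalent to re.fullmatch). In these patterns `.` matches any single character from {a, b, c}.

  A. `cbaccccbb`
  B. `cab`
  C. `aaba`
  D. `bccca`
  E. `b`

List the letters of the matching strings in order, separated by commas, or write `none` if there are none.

A → match
B → match
C → no match
D → match
E → no match

A, B, D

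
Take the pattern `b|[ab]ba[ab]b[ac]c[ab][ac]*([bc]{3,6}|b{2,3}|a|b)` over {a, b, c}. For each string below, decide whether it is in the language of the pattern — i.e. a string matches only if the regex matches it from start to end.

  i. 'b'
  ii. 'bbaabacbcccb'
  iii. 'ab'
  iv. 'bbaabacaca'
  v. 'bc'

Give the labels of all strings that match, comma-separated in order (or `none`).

i → match
ii → match
iii → no match
iv → match
v → no match

i, ii, iv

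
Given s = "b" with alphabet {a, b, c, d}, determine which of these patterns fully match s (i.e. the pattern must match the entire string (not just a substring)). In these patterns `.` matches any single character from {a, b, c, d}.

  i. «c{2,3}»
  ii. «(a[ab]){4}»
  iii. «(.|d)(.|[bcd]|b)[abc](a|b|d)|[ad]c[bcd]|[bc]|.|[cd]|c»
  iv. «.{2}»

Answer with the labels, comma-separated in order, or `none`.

i → no match — must start with "c"
ii → no match — must start with "a"
iii → match
iv → no match

iii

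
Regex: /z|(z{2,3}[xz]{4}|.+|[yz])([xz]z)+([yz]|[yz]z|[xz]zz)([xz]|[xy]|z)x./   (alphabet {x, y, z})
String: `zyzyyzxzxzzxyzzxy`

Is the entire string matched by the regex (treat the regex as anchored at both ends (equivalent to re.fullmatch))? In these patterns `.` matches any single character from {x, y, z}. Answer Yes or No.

No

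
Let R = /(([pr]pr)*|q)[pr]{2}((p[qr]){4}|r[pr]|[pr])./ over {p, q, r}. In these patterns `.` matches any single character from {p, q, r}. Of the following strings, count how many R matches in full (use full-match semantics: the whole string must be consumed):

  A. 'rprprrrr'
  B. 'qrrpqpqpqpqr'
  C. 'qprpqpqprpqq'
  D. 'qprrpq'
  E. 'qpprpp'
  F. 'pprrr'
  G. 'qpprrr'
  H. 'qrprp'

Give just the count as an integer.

A → match
B → match
C → match
D → match
E → match
F → match
G → match
H → match
Total matched: 8

8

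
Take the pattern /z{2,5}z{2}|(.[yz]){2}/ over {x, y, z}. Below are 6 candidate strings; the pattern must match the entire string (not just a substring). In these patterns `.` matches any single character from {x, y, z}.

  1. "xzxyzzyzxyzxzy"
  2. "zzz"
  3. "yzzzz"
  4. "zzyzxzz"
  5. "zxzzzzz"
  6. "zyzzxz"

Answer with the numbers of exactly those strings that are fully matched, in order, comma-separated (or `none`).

1 → no match
2 → no match
3 → no match
4 → no match
5 → no match
6 → no match

none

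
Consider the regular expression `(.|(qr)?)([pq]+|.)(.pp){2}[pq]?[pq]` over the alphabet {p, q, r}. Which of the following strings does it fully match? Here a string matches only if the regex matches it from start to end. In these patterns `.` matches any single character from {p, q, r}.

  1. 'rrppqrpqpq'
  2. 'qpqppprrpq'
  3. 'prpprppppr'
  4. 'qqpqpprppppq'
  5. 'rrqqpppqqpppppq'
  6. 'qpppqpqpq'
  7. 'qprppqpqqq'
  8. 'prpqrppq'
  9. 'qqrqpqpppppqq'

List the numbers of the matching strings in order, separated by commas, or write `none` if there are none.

1 → no match
2 → no match
3 → no match
4 → no match
5 → no match
6 → no match
7 → no match
8 → no match
9 → no match

none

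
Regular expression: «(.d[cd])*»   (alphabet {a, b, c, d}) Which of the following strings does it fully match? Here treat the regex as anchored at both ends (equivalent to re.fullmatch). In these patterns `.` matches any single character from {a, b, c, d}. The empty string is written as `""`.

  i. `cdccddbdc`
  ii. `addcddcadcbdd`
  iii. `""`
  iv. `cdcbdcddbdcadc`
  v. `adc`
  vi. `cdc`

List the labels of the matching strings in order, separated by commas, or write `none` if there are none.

i → match
ii → no match
iii → match
iv → no match
v → match
vi → match

i, iii, v, vi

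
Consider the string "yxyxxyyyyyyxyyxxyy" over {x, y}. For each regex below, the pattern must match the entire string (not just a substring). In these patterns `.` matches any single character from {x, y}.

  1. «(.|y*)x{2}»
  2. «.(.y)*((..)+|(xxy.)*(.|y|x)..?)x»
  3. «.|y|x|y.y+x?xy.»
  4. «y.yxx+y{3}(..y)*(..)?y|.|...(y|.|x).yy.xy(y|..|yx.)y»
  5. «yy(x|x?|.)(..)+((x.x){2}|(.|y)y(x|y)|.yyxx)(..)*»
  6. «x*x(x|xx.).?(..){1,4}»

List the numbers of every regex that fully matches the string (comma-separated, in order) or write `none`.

1 → no match — must end with "x"
2 → no match — must end with "x"
3 → no match
4 → match
5 → no match — must start with "yy"
6 → no match

4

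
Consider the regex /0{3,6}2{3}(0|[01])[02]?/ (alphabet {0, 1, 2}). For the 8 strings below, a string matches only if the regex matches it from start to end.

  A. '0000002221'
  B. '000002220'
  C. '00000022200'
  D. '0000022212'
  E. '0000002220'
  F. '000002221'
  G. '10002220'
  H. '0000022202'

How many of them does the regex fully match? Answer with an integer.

7

A. '0000002221' → match
B. '000002220' → match
C. '00000022200' → match
D. '0000022212' → match
E. '0000002220' → match
F. '000002221' → match
G. '10002220' → no match — must start with '0'
H. '0000022202' → match
Total matched: 7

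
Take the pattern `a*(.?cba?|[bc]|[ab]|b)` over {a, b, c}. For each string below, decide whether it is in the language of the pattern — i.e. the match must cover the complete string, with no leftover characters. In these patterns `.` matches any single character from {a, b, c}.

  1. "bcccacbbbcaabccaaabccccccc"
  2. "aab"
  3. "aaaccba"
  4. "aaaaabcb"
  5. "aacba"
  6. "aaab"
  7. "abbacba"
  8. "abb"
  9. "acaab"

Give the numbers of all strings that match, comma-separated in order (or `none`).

1 → no match
2 → match
3 → match
4 → match
5 → match
6 → match
7 → no match
8 → no match
9 → no match

2, 3, 4, 5, 6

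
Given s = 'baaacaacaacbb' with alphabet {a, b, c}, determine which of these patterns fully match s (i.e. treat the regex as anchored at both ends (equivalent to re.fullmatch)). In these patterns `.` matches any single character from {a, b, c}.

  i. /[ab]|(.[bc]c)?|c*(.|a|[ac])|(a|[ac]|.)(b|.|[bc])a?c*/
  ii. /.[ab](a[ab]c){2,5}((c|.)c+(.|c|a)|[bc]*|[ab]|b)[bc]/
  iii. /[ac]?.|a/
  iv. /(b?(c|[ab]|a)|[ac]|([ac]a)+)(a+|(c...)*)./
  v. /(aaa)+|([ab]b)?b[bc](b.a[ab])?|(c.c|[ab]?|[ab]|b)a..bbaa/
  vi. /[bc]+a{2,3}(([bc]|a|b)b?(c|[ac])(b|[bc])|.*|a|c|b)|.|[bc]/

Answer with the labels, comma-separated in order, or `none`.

ii, vi

i → no match
ii → match
iii → no match
iv → no match
v → no match
vi → match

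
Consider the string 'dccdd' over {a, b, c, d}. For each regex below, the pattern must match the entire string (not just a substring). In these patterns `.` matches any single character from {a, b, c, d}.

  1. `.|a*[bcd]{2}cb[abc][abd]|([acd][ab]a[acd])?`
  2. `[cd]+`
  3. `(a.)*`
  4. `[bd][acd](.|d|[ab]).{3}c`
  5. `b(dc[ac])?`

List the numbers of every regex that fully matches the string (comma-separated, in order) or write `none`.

1 → no match
2 → match
3 → no match
4 → no match — must end with 'c'
5 → no match — must start with 'b'

2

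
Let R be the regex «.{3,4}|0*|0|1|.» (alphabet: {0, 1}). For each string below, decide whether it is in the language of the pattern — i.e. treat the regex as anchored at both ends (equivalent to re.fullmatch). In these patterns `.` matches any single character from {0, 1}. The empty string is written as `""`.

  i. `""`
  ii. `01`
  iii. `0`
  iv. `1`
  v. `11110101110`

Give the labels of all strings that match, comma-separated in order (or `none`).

i → match
ii → no match
iii → match
iv → match
v → no match

i, iii, iv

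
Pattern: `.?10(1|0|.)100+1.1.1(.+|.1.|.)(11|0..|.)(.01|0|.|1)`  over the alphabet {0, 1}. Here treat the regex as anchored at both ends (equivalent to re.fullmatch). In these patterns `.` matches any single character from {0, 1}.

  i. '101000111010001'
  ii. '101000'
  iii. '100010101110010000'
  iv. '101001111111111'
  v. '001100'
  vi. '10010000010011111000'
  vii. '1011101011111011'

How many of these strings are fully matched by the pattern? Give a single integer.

i → no match
ii. '101000' → no match
iii → no match
iv → no match
v. '001100' → no match
vi → no match
vii → no match
Total matched: 0

0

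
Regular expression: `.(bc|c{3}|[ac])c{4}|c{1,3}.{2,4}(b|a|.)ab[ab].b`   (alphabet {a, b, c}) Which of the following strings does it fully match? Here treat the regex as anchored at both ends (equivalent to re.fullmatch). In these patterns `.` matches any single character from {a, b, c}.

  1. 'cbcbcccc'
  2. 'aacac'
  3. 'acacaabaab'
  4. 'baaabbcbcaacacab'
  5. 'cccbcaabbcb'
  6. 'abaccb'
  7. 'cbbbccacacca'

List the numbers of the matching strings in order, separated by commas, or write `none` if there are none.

1 → no match
2 → no match
3 → no match
4 → no match
5 → match
6 → no match
7 → no match

5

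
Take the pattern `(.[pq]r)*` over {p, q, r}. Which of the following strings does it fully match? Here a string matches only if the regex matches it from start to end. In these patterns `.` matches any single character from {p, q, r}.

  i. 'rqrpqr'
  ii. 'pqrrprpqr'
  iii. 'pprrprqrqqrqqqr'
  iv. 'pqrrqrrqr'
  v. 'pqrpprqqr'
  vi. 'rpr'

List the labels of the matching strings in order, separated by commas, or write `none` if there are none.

i, ii, iv, v, vi

i → match
ii → match
iii → no match
iv → match
v → match
vi → match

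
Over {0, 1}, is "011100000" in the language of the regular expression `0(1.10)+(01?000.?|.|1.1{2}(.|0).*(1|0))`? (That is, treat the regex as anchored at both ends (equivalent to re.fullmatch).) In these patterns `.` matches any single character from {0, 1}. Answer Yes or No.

Yes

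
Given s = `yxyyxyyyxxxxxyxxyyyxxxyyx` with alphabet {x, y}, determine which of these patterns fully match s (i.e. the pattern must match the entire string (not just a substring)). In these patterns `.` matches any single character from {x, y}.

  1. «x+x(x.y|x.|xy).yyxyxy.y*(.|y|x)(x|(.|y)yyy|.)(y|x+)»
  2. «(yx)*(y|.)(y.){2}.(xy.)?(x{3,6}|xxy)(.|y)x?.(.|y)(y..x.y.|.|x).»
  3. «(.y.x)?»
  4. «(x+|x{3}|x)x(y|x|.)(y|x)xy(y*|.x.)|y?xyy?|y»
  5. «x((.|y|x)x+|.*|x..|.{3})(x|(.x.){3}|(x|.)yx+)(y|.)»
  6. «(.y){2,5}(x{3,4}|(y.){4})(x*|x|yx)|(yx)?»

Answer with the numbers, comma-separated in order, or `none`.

1 → no match — must start with `x`
2 → match
3 → no match
4 → no match
5 → no match — must start with `x`
6 → no match

2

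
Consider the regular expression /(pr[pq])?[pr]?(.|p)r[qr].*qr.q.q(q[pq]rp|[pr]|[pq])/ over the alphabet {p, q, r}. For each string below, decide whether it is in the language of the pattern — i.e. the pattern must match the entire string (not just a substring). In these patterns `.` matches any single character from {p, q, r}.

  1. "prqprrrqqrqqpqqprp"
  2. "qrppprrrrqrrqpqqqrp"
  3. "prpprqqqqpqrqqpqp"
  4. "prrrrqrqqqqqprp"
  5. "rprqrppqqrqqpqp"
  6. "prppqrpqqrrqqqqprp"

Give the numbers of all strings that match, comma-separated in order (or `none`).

1 → match
2 → no match
3 → match
4 → match
5 → match
6 → no match

1, 3, 4, 5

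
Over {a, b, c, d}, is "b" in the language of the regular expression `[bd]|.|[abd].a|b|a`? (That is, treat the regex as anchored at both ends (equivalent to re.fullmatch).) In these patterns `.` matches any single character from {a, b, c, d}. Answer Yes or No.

Yes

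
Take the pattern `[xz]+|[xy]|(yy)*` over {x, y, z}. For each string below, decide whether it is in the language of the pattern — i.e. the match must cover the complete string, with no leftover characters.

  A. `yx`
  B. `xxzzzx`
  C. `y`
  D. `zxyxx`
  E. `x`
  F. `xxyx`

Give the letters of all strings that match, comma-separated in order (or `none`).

B, C, E

A → no match
B → match
C → match
D → no match
E → match
F → no match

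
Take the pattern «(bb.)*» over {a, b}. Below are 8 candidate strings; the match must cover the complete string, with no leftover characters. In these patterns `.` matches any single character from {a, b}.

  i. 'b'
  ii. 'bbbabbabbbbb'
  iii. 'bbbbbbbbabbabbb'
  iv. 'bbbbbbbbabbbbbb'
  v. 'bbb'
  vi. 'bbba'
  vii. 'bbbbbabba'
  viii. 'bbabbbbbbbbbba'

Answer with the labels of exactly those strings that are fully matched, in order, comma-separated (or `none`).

i → no match
ii → no match
iii → match
iv → match
v → match
vi → no match
vii → match
viii → no match

iii, iv, v, vii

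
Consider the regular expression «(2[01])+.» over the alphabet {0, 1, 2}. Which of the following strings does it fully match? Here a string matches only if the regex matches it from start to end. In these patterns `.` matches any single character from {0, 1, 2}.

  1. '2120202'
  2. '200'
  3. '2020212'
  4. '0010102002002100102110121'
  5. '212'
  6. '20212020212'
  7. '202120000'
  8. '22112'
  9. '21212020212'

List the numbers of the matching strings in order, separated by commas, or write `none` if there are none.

1 → match
2 → match
3 → match
4 → no match — must start with '2'
5 → match
6 → match
7 → no match
8 → no match
9 → match

1, 2, 3, 5, 6, 9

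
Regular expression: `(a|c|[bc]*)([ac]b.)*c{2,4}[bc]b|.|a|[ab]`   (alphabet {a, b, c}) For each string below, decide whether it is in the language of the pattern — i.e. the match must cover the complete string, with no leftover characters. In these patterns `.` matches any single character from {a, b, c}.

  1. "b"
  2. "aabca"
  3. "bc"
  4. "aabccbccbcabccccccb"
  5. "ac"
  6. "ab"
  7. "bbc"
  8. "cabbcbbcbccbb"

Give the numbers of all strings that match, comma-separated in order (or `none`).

1. "b" → match
2. "aabca" → no match
3. "bc" → no match
4 → match
5. "ac" → no match
6. "ab" → no match
7. "bbc" → no match
8 → no match

1, 4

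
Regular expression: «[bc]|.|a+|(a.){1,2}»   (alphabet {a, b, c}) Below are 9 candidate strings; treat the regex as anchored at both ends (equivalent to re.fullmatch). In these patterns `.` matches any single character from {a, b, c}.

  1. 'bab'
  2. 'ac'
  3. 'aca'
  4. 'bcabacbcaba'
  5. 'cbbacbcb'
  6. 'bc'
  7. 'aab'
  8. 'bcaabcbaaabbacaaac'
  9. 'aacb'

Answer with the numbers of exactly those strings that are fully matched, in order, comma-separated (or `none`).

2

1 → no match
2 → match
3 → no match
4 → no match
5 → no match
6 → no match
7 → no match
8 → no match
9 → no match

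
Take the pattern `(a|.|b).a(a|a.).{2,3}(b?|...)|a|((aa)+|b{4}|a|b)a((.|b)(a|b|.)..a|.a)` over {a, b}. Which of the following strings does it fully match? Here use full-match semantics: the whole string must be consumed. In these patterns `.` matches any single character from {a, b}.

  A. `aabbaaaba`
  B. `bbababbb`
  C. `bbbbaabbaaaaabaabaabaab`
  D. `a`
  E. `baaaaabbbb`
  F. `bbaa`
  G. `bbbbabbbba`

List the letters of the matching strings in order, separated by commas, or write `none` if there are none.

D, E, G

A. `aabbaaaba` → no match
B. `bbababbb` → no match
C → no match
D. `a` → match
E. `baaaaabbbb` → match
F. `bbaa` → no match
G. `bbbbabbbba` → match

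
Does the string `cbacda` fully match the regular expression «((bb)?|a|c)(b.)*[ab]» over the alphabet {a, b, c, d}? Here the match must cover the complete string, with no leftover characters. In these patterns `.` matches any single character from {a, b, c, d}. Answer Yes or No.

No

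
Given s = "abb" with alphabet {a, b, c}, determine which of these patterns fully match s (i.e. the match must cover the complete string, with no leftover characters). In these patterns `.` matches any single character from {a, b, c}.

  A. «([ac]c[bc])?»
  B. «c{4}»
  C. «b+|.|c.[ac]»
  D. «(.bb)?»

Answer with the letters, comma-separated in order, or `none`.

A → no match
B → no match — must start with "c"
C → no match
D → match

D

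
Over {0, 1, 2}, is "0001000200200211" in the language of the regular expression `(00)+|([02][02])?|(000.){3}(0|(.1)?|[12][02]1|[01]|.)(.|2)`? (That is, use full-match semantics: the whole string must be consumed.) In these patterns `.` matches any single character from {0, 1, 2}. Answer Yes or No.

No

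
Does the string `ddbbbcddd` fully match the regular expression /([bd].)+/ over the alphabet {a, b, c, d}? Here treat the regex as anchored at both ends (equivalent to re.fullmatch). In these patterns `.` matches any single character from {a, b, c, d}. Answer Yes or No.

No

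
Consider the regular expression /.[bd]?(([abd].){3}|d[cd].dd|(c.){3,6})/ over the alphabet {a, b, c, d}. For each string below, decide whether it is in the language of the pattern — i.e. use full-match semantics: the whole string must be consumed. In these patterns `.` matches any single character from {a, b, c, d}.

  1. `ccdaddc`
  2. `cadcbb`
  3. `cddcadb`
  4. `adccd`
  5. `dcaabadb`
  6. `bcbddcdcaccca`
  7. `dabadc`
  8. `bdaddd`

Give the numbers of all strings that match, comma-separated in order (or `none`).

none

1 → no match
2 → no match
3 → no match
4 → no match
5 → no match
6 → no match
7 → no match
8 → no match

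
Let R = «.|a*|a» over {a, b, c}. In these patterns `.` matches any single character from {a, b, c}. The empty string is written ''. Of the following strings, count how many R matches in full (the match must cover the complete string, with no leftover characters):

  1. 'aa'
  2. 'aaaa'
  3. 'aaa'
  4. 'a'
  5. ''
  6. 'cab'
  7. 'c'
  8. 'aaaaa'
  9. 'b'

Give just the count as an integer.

8

1 → match
2 → match
3 → match
4 → match
5 → match
6 → no match
7 → match
8 → match
9 → match
Total matched: 8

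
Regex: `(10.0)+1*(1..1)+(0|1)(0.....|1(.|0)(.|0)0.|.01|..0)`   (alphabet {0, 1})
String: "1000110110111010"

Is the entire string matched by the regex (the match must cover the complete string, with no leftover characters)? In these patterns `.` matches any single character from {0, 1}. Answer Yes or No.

Yes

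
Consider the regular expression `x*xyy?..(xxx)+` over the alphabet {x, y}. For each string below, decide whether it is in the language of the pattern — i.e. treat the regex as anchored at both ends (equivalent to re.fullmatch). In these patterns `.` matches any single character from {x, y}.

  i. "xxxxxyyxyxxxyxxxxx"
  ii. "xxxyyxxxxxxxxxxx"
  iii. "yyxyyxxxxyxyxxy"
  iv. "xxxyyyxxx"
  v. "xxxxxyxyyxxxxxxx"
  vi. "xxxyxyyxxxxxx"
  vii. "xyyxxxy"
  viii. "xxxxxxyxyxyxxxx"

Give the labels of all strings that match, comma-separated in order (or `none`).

ii, iv

i → no match
ii → match
iii → no match — must end with "xxx"
iv → match
v → no match
vi → no match
vii → no match — must end with "xxx"
viii → no match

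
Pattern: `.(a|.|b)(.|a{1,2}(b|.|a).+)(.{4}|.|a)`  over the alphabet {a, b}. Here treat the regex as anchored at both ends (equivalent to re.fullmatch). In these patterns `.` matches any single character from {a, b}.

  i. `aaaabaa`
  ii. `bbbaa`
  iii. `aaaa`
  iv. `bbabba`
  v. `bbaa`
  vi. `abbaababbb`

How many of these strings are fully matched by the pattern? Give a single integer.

i → match
ii → no match
iii → match
iv → match
v → match
vi → no match
Total matched: 4

4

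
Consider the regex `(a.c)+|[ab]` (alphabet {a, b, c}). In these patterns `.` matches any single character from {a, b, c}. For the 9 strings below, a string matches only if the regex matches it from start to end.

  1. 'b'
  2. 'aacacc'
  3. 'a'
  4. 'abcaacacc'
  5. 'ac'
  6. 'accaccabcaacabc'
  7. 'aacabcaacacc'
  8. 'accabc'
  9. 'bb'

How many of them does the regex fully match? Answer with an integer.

7

1 → match
2 → match
3 → match
4 → match
5 → no match
6 → match
7 → match
8 → match
9 → no match
Total matched: 7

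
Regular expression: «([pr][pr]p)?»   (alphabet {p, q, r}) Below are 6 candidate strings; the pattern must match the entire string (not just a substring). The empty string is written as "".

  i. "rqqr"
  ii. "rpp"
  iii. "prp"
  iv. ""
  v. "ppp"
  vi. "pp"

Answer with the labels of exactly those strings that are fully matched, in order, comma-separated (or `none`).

ii, iii, iv, v

i → no match
ii → match
iii → match
iv → match
v → match
vi → no match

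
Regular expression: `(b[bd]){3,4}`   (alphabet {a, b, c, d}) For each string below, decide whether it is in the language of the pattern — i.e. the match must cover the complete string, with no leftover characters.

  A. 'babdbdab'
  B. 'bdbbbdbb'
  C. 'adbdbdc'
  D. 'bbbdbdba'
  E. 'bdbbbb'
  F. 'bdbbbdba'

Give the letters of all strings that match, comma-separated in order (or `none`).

B, E

A → no match
B → match
C → no match — must start with 'b'
D → no match
E → match
F → no match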